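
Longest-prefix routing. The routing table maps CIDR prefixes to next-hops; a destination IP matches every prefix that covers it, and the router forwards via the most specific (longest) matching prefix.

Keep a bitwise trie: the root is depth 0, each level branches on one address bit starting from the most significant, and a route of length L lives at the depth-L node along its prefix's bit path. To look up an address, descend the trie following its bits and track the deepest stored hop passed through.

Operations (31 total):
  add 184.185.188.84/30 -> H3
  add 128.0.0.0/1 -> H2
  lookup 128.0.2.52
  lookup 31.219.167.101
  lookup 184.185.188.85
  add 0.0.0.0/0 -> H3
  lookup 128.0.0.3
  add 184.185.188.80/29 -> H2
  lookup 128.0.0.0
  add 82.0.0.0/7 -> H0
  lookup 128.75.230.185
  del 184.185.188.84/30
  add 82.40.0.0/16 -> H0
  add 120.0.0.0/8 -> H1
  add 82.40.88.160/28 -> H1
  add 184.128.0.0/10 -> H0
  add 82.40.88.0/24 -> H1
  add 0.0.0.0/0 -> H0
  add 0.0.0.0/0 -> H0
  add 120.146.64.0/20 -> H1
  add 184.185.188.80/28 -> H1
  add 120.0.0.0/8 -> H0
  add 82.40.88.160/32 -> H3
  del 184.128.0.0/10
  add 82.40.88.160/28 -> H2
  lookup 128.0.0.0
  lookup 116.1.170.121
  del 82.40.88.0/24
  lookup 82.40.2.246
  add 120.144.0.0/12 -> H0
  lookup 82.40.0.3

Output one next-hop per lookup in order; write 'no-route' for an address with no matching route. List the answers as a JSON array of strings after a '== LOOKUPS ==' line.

Trace:
  add 184.185.188.84/30 -> H3 at depth 30
  add 128.0.0.0/1 -> H2 at depth 1
  ? 128.0.2.52  path d0:-→d1:H2→d2:-  best=H2
  ? 31.219.167.101  path d0:-  best=no-route
  ? 184.185.188.85  path d0:-→d1:H2→d2:-→d3:-→d4:-→d5:-→d6:-→d7:-→d8:-→d9:-→d10:-→d11:-→d12:-→d13:-→d14:-→d15:-→d16:-→d17:-→d18:-→d19:-→d20:-→d21:-→d22:-→d23:-→d24:-→d25:-→d26:-→d27:-→d28:-→d29:-→d30:H3  best=H3
  add 0.0.0.0/0 -> H3 at depth 0
  ? 128.0.0.3  path d0:H3→d1:H2→d2:-  best=H2
  add 184.185.188.80/29 -> H2 at depth 29
  ? 128.0.0.0  path d0:H3→d1:H2→d2:-  best=H2
  add 82.0.0.0/7 -> H0 at depth 7
  ? 128.75.230.185  path d0:H3→d1:H2→d2:-  best=H2
  del 184.185.188.84/30 (clear depth 30)
  add 82.40.0.0/16 -> H0 at depth 16
  add 120.0.0.0/8 -> H1 at depth 8
  add 82.40.88.160/28 -> H1 at depth 28
  add 184.128.0.0/10 -> H0 at depth 10
  add 82.40.88.0/24 -> H1 at depth 24
  add 0.0.0.0/0 -> H0 at depth 0
  add 0.0.0.0/0 -> H0 at depth 0
  add 120.146.64.0/20 -> H1 at depth 20
  add 184.185.188.80/28 -> H1 at depth 28
  add 120.0.0.0/8 -> H0 at depth 8
  add 82.40.88.160/32 -> H3 at depth 32
  del 184.128.0.0/10 (clear depth 10)
  add 82.40.88.160/28 -> H2 at depth 28
  ? 128.0.0.0  path d0:H0→d1:H2→d2:-  best=H2
  ? 116.1.170.121  path d0:H0→d1:-→d2:-→d3:-→d4:-  best=H0
  del 82.40.88.0/24 (clear depth 24)
  ? 82.40.2.246  path d0:H0→d1:-→d2:-→d3:-→d4:-→d5:-→d6:-→d7:H0→d8:-→d9:-→d10:-→d11:-→d12:-→d13:-→d14:-→d15:-→d16:H0→d17:-  best=H0
  add 120.144.0.0/12 -> H0 at depth 12
  ? 82.40.0.3  path d0:H0→d1:-→d2:-→d3:-→d4:-→d5:-→d6:-→d7:H0→d8:-→d9:-→d10:-→d11:-→d12:-→d13:-→d14:-→d15:-→d16:H0→d17:-  best=H0

== LOOKUPS ==
["H2","no-route","H3","H2","H2","H2","H2","H0","H0","H0"]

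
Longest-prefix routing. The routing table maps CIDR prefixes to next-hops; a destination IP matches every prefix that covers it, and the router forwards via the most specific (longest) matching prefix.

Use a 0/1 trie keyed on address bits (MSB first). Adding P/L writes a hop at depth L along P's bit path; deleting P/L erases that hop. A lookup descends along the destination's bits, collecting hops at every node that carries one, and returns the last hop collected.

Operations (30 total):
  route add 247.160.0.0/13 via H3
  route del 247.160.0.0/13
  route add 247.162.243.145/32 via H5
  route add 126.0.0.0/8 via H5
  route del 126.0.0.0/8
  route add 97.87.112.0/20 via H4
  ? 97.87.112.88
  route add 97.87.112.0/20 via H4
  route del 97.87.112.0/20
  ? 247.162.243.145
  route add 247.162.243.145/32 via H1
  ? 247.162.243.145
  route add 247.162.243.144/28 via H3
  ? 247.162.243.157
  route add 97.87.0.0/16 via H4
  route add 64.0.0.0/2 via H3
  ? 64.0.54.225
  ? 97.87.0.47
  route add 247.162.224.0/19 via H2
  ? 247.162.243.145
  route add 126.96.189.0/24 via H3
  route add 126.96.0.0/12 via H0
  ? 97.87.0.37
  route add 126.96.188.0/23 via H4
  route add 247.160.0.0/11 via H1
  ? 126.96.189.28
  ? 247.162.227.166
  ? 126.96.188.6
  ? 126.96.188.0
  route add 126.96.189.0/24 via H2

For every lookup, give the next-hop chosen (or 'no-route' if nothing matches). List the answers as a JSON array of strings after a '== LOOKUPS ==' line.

Apply in order:
  add 247.160.0.0/13 -> H3 at depth 13
  - 247.160.0.0/13 clear@13
  add 247.162.243.145/32 -> H5 at depth 32
  add 126.0.0.0/8 -> H5 at depth 8
  - 126.0.0.0/8 clear@8
  add 97.87.112.0/20 -> H4 at depth 20
  Q 97.87.112.88: descend 01100001010101110111 ; hops seen [H4] ; pick H4
  add 97.87.112.0/20 -> H4 at depth 20
  - 97.87.112.0/20 clear@20
  Q 247.162.243.145: descend 11110111101000101111001110010001 ; hops seen [H5] ; pick H5
  add 247.162.243.145/32 -> H1 at depth 32
  Q 247.162.243.145: descend 11110111101000101111001110010001 ; hops seen [H1] ; pick H1
  add 247.162.243.144/28 -> H3 at depth 28
  Q 247.162.243.157: descend 1111011110100010111100111001 ; hops seen [H3] ; pick H3
  add 97.87.0.0/16 -> H4 at depth 16
  add 64.0.0.0/2 -> H3 at depth 2
  Q 64.0.54.225: descend 01 ; hops seen [H3] ; pick H3
  Q 97.87.0.47: descend 01100001010101110 ; hops seen [H3,H4] ; pick H4
  add 247.162.224.0/19 -> H2 at depth 19
  Q 247.162.243.145: descend 11110111101000101111001110010001 ; hops seen [H2,H3,H1] ; pick H1
  add 126.96.189.0/24 -> H3 at depth 24
  add 126.96.0.0/12 -> H0 at depth 12
  Q 97.87.0.37: descend 01100001010101110 ; hops seen [H3,H4] ; pick H4
  add 126.96.188.0/23 -> H4 at depth 23
  add 247.160.0.0/11 -> H1 at depth 11
  Q 126.96.189.28: descend 011111100110000010111101 ; hops seen [H3,H0,H4,H3] ; pick H3
  Q 247.162.227.166: descend 1111011110100010111 ; hops seen [H1,H2] ; pick H2
  Q 126.96.188.6: descend 01111110011000001011110 ; hops seen [H3,H0,H4] ; pick H4
  Q 126.96.188.0: descend 01111110011000001011110 ; hops seen [H3,H0,H4] ; pick H4
  add 126.96.189.0/24 -> H2 at depth 24

== LOOKUPS ==
["H4","H5","H1","H3","H3","H4","H1","H4","H3","H2","H4","H4"]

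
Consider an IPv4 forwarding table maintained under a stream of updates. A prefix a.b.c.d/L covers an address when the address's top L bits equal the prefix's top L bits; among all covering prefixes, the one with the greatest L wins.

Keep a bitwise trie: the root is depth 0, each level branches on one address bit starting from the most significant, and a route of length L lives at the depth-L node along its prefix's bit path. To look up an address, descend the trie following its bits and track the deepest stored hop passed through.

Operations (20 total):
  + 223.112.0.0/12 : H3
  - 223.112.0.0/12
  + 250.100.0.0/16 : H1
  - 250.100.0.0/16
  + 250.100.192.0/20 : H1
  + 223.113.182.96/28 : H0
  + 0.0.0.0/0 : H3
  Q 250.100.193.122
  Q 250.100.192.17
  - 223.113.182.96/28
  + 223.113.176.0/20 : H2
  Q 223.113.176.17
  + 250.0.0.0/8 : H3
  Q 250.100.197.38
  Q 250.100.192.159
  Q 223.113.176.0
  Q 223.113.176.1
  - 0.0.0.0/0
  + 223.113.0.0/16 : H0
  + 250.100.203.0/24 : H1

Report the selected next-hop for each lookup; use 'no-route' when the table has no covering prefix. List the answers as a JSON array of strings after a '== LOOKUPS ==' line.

Trace:
  + 223.112.0.0/12 (H3) depth=12
  - 223.112.0.0/12 clear@12
  + 250.100.0.0/16 (H1) depth=16
  - 250.100.0.0/16 clear@16
  + 250.100.192.0/20 (H1) depth=20
  + 223.113.182.96/28 (H0) depth=28
  + 0.0.0.0/0 (H3) depth=0
  ? 250.100.193.122  path d0:H3→d1:-→d2:-→d3:-→d4:-→d5:-→d6:-→d7:-→d8:-→d9:-→d10:-→d11:-→d12:-→d13:-→d14:-→d15:-→d16:-→d17:-→d18:-→d19:-→d20:H1  best=H1
  ? 250.100.192.17  path d0:H3→d1:-→d2:-→d3:-→d4:-→d5:-→d6:-→d7:-→d8:-→d9:-→d10:-→d11:-→d12:-→d13:-→d14:-→d15:-→d16:-→d17:-→d18:-→d19:-→d20:H1  best=H1
  - 223.113.182.96/28 clear@28
  + 223.113.176.0/20 (H2) depth=20
  ? 223.113.176.17  path d0:H3→d1:-→d2:-→d3:-→d4:-→d5:-→d6:-→d7:-→d8:-→d9:-→d10:-→d11:-→d12:-→d13:-→d14:-→d15:-→d16:-→d17:-→d18:-→d19:-→d20:H2→d21:-  best=H2
  + 250.0.0.0/8 (H3) depth=8
  ? 250.100.197.38  path d0:H3→d1:-→d2:-→d3:-→d4:-→d5:-→d6:-→d7:-→d8:H3→d9:-→d10:-→d11:-→d12:-→d13:-→d14:-→d15:-→d16:-→d17:-→d18:-→d19:-→d20:H1  best=H1
  ? 250.100.192.159  path d0:H3→d1:-→d2:-→d3:-→d4:-→d5:-→d6:-→d7:-→d8:H3→d9:-→d10:-→d11:-→d12:-→d13:-→d14:-→d15:-→d16:-→d17:-→d18:-→d19:-→d20:H1  best=H1
  ? 223.113.176.0  path d0:H3→d1:-→d2:-→d3:-→d4:-→d5:-→d6:-→d7:-→d8:-→d9:-→d10:-→d11:-→d12:-→d13:-→d14:-→d15:-→d16:-→d17:-→d18:-→d19:-→d20:H2→d21:-  best=H2
  ? 223.113.176.1  path d0:H3→d1:-→d2:-→d3:-→d4:-→d5:-→d6:-→d7:-→d8:-→d9:-→d10:-→d11:-→d12:-→d13:-→d14:-→d15:-→d16:-→d17:-→d18:-→d19:-→d20:H2→d21:-  best=H2
  - 0.0.0.0/0 clear@0
  + 223.113.0.0/16 (H0) depth=16
  + 250.100.203.0/24 (H1) depth=24

== LOOKUPS ==
["H1","H1","H2","H1","H1","H2","H2"]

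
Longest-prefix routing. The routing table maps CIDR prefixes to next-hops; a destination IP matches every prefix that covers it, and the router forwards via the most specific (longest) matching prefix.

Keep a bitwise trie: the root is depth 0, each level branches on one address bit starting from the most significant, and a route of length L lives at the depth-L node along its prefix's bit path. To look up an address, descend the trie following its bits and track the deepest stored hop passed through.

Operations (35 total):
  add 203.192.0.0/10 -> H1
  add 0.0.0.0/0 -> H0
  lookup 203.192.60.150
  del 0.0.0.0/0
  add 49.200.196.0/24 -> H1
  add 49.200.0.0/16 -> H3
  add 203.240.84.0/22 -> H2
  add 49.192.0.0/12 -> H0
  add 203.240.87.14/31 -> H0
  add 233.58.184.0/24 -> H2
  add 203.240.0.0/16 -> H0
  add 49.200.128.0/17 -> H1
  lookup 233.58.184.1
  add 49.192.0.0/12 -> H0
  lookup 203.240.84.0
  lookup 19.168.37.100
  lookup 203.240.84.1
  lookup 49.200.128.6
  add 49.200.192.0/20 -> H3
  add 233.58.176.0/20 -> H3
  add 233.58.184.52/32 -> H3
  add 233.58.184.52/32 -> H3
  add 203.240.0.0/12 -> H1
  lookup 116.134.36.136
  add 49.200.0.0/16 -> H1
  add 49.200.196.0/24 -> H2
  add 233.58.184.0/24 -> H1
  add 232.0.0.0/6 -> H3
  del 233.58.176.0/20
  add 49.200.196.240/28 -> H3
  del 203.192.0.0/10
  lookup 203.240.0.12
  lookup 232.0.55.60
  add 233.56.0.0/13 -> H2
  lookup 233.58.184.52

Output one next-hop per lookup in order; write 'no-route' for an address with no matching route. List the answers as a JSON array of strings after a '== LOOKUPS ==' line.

Trace:
  + 203.192.0.0/10 (H1) depth=10
  + 0.0.0.0/0 (H0) depth=0
  lookup 203.192.60.150: bits 1100101111 walk d0:H0→d1:-→d2:-→d3:-→d4:-→d5:-→d6:-→d7:-→d8:-→d9:-→d10:H1 -> H1
  del 0.0.0.0/0 (clear depth 0)
  + 49.200.196.0/24 (H1) depth=24
  + 49.200.0.0/16 (H3) depth=16
  + 203.240.84.0/22 (H2) depth=22
  + 49.192.0.0/12 (H0) depth=12
  + 203.240.87.14/31 (H0) depth=31
  + 233.58.184.0/24 (H2) depth=24
  + 203.240.0.0/16 (H0) depth=16
  + 49.200.128.0/17 (H1) depth=17
  lookup 233.58.184.1: bits 111010010011101010111000 walk d0:-→d1:-→d2:-→d3:-→d4:-→d5:-→d6:-→d7:-→d8:-→d9:-→d10:-→d11:-→d12:-→d13:-→d14:-→d15:-→d16:-→d17:-→d18:-→d19:-→d20:-→d21:-→d22:-→d23:-→d24:H2 -> H2
  + 49.192.0.0/12 (H0) depth=12
  lookup 203.240.84.0: bits 1100101111110000010101 walk d0:-→d1:-→d2:-→d3:-→d4:-→d5:-→d6:-→d7:-→d8:-→d9:-→d10:H1→d11:-→d12:-→d13:-→d14:-→d15:-→d16:H0→d17:-→d18:-→d19:-→d20:-→d21:-→d22:H2 -> H2
  lookup 19.168.37.100: bits 00 walk d0:-→d1:-→d2:- -> no-route
  lookup 203.240.84.1: bits 1100101111110000010101 walk d0:-→d1:-→d2:-→d3:-→d4:-→d5:-→d6:-→d7:-→d8:-→d9:-→d10:H1→d11:-→d12:-→d13:-→d14:-→d15:-→d16:H0→d17:-→d18:-→d19:-→d20:-→d21:-→d22:H2 -> H2
  lookup 49.200.128.6: bits 00110001110010001 walk d0:-→d1:-→d2:-→d3:-→d4:-→d5:-→d6:-→d7:-→d8:-→d9:-→d10:-→d11:-→d12:H0→d13:-→d14:-→d15:-→d16:H3→d17:H1 -> H1
  + 49.200.192.0/20 (H3) depth=20
  + 233.58.176.0/20 (H3) depth=20
  + 233.58.184.52/32 (H3) depth=32
  + 233.58.184.52/32 (H3) depth=32
  + 203.240.0.0/12 (H1) depth=12
  lookup 116.134.36.136: bits 0 walk d0:-→d1:- -> no-route
  + 49.200.0.0/16 (H1) depth=16
  + 49.200.196.0/24 (H2) depth=24
  + 233.58.184.0/24 (H1) depth=24
  + 232.0.0.0/6 (H3) depth=6
  del 233.58.176.0/20 (clear depth 20)
  + 49.200.196.240/28 (H3) depth=28
  del 203.192.0.0/10 (clear depth 10)
  lookup 203.240.0.12: bits 11001011111100000 walk d0:-→d1:-→d2:-→d3:-→d4:-→d5:-→d6:-→d7:-→d8:-→d9:-→d10:-→d11:-→d12:H1→d13:-→d14:-→d15:-→d16:H0→d17:- -> H0
  lookup 232.0.55.60: bits 1110100 walk d0:-→d1:-→d2:-→d3:-→d4:-→d5:-→d6:H3→d7:- -> H3
  + 233.56.0.0/13 (H2) depth=13
  lookup 233.58.184.52: bits 11101001001110101011100000110100 walk d0:-→d1:-→d2:-→d3:-→d4:-→d5:-→d6:H3→d7:-→d8:-→d9:-→d10:-→d11:-→d12:-→d13:H2→d14:-→d15:-→d16:-→d17:-→d18:-→d19:-→d20:-→d21:-→d22:-→d23:-→d24:H1→d25:-→d26:-→d27:-→d28:-→d29:-→d30:-→d31:-→d32:H3 -> H3

== LOOKUPS ==
["H1","H2","H2","no-route","H2","H1","no-route","H0","H3","H3"]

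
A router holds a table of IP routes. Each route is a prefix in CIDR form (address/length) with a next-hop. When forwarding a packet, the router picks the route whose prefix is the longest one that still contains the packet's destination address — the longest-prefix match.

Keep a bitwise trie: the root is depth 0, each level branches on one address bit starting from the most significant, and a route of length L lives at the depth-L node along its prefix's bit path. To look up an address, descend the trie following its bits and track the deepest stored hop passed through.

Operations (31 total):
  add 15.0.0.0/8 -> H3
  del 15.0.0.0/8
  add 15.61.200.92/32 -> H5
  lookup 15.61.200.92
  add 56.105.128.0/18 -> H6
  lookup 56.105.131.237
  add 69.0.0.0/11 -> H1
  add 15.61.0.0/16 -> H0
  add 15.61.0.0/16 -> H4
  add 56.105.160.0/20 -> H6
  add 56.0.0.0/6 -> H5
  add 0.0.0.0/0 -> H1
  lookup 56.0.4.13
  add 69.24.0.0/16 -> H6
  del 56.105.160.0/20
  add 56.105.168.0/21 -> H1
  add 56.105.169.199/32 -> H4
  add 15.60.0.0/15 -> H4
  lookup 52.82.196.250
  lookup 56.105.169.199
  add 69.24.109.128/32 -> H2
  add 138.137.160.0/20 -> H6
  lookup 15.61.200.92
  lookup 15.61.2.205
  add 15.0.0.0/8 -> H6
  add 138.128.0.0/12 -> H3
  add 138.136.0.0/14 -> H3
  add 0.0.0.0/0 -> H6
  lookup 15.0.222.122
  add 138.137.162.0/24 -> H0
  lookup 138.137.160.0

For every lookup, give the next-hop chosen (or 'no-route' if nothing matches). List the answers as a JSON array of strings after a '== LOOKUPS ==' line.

Apply in order:
  + 15.0.0.0/8 (H3) depth=8
  - 15.0.0.0/8 clear@8
  + 15.61.200.92/32 (H5) depth=32
  ? 15.61.200.92  path d0:-→d1:-→d2:-→d3:-→d4:-→d5:-→d6:-→d7:-→d8:-→d9:-→d10:-→d11:-→d12:-→d13:-→d14:-→d15:-→d16:-→d17:-→d18:-→d19:-→d20:-→d21:-→d22:-→d23:-→d24:-→d25:-→d26:-→d27:-→d28:-→d29:-→d30:-→d31:-→d32:H5  best=H5
  + 56.105.128.0/18 (H6) depth=18
  ? 56.105.131.237  path d0:-→d1:-→d2:-→d3:-→d4:-→d5:-→d6:-→d7:-→d8:-→d9:-→d10:-→d11:-→d12:-→d13:-→d14:-→d15:-→d16:-→d17:-→d18:H6  best=H6
  + 69.0.0.0/11 (H1) depth=11
  + 15.61.0.0/16 (H0) depth=16
  + 15.61.0.0/16 (H4) depth=16
  + 56.105.160.0/20 (H6) depth=20
  + 56.0.0.0/6 (H5) depth=6
  + 0.0.0.0/0 (H1) depth=0
  ? 56.0.4.13  path d0:H1→d1:-→d2:-→d3:-→d4:-→d5:-→d6:H5→d7:-→d8:-→d9:-  best=H5
  + 69.24.0.0/16 (H6) depth=16
  - 56.105.160.0/20 clear@20
  + 56.105.168.0/21 (H1) depth=21
  + 56.105.169.199/32 (H4) depth=32
  + 15.60.0.0/15 (H4) depth=15
  ? 52.82.196.250  path d0:H1→d1:-→d2:-→d3:-→d4:-  best=H1
  ? 56.105.169.199  path d0:H1→d1:-→d2:-→d3:-→d4:-→d5:-→d6:H5→d7:-→d8:-→d9:-→d10:-→d11:-→d12:-→d13:-→d14:-→d15:-→d16:-→d17:-→d18:H6→d19:-→d20:-→d21:H1→d22:-→d23:-→d24:-→d25:-→d26:-→d27:-→d28:-→d29:-→d30:-→d31:-→d32:H4  best=H4
  + 69.24.109.128/32 (H2) depth=32
  + 138.137.160.0/20 (H6) depth=20
  ? 15.61.200.92  path d0:H1→d1:-→d2:-→d3:-→d4:-→d5:-→d6:-→d7:-→d8:-→d9:-→d10:-→d11:-→d12:-→d13:-→d14:-→d15:H4→d16:H4→d17:-→d18:-→d19:-→d20:-→d21:-→d22:-→d23:-→d24:-→d25:-→d26:-→d27:-→d28:-→d29:-→d30:-→d31:-→d32:H5  best=H5
  ? 15.61.2.205  path d0:H1→d1:-→d2:-→d3:-→d4:-→d5:-→d6:-→d7:-→d8:-→d9:-→d10:-→d11:-→d12:-→d13:-→d14:-→d15:H4→d16:H4  best=H4
  + 15.0.0.0/8 (H6) depth=8
  + 138.128.0.0/12 (H3) depth=12
  + 138.136.0.0/14 (H3) depth=14
  + 0.0.0.0/0 (H6) depth=0
  ? 15.0.222.122  path d0:H6→d1:-→d2:-→d3:-→d4:-→d5:-→d6:-→d7:-→d8:H6→d9:-→d10:-  best=H6
  + 138.137.162.0/24 (H0) depth=24
  ? 138.137.160.0  path d0:H6→d1:-→d2:-→d3:-→d4:-→d5:-→d6:-→d7:-→d8:-→d9:-→d10:-→d11:-→d12:H3→d13:-→d14:H3→d15:-→d16:-→d17:-→d18:-→d19:-→d20:H6→d21:-→d22:-  best=H6

== LOOKUPS ==
["H5","H6","H5","H1","H4","H5","H4","H6","H6"]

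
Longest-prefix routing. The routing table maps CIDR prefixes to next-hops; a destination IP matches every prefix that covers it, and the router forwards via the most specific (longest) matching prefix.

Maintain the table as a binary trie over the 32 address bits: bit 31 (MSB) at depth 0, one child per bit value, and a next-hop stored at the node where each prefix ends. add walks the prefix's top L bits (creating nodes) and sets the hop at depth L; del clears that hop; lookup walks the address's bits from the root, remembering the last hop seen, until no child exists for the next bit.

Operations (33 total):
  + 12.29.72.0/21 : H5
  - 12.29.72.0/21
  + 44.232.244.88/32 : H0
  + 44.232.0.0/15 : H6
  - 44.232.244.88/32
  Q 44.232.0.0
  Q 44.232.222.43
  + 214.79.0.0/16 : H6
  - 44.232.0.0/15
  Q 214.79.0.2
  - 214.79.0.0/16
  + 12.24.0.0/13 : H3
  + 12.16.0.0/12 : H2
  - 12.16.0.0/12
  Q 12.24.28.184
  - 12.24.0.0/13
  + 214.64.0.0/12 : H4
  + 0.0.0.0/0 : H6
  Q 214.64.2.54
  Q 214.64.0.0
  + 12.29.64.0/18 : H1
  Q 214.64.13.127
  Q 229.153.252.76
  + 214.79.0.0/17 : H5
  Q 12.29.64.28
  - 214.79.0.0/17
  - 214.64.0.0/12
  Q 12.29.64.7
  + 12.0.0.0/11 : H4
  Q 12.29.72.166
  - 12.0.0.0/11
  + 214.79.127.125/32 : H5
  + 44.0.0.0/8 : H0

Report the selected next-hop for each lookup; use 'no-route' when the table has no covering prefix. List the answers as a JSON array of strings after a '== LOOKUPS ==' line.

Process each operation:
  add 12.29.72.0/21 -> H5 at depth 21
  del 12.29.72.0/21 (clear depth 21)
  add 44.232.244.88/32 -> H0 at depth 32
  add 44.232.0.0/15 -> H6 at depth 15
  del 44.232.244.88/32 (clear depth 32)
  lookup 44.232.0.0: bits 0010110011101000 walk d0:-→d1:-→d2:-→d3:-→d4:-→d5:-→d6:-→d7:-→d8:-→d9:-→d10:-→d11:-→d12:-→d13:-→d14:-→d15:H6→d16:- -> H6
  lookup 44.232.222.43: bits 001011001110100011 walk d0:-→d1:-→d2:-→d3:-→d4:-→d5:-→d6:-→d7:-→d8:-→d9:-→d10:-→d11:-→d12:-→d13:-→d14:-→d15:H6→d16:-→d17:-→d18:- -> H6
  add 214.79.0.0/16 -> H6 at depth 16
  del 44.232.0.0/15 (clear depth 15)
  lookup 214.79.0.2: bits 1101011001001111 walk d0:-→d1:-→d2:-→d3:-→d4:-→d5:-→d6:-→d7:-→d8:-→d9:-→d10:-→d11:-→d12:-→d13:-→d14:-→d15:-→d16:H6 -> H6
  del 214.79.0.0/16 (clear depth 16)
  add 12.24.0.0/13 -> H3 at depth 13
  add 12.16.0.0/12 -> H2 at depth 12
  del 12.16.0.0/12 (clear depth 12)
  lookup 12.24.28.184: bits 0000110000011 walk d0:-→d1:-→d2:-→d3:-→d4:-→d5:-→d6:-→d7:-→d8:-→d9:-→d10:-→d11:-→d12:-→d13:H3 -> H3
  del 12.24.0.0/13 (clear depth 13)
  add 214.64.0.0/12 -> H4 at depth 12
  add 0.0.0.0/0 -> H6 at depth 0
  lookup 214.64.2.54: bits 110101100100 walk d0:H6→d1:-→d2:-→d3:-→d4:-→d5:-→d6:-→d7:-→d8:-→d9:-→d10:-→d11:-→d12:H4 -> H4
  lookup 214.64.0.0: bits 110101100100 walk d0:H6→d1:-→d2:-→d3:-→d4:-→d5:-→d6:-→d7:-→d8:-→d9:-→d10:-→d11:-→d12:H4 -> H4
  add 12.29.64.0/18 -> H1 at depth 18
  lookup 214.64.13.127: bits 110101100100 walk d0:H6→d1:-→d2:-→d3:-→d4:-→d5:-→d6:-→d7:-→d8:-→d9:-→d10:-→d11:-→d12:H4 -> H4
  lookup 229.153.252.76: bits 11 walk d0:H6→d1:-→d2:- -> H6
  add 214.79.0.0/17 -> H5 at depth 17
  lookup 12.29.64.28: bits 00001100000111010100 walk d0:H6→d1:-→d2:-→d3:-→d4:-→d5:-→d6:-→d7:-→d8:-→d9:-→d10:-→d11:-→d12:-→d13:-→d14:-→d15:-→d16:-→d17:-→d18:H1→d19:-→d20:- -> H1
  del 214.79.0.0/17 (clear depth 17)
  del 214.64.0.0/12 (clear depth 12)
  lookup 12.29.64.7: bits 00001100000111010100 walk d0:H6→d1:-→d2:-→d3:-→d4:-→d5:-→d6:-→d7:-→d8:-→d9:-→d10:-→d11:-→d12:-→d13:-→d14:-→d15:-→d16:-→d17:-→d18:H1→d19:-→d20:- -> H1
  add 12.0.0.0/11 -> H4 at depth 11
  lookup 12.29.72.166: bits 000011000001110101001 walk d0:H6→d1:-→d2:-→d3:-→d4:-→d5:-→d6:-→d7:-→d8:-→d9:-→d10:-→d11:H4→d12:-→d13:-→d14:-→d15:-→d16:-→d17:-→d18:H1→d19:-→d20:-→d21:- -> H1
  del 12.0.0.0/11 (clear depth 11)
  add 214.79.127.125/32 -> H5 at depth 32
  add 44.0.0.0/8 -> H0 at depth 8

== LOOKUPS ==
["H6","H6","H6","H3","H4","H4","H4","H6","H1","H1","H1"]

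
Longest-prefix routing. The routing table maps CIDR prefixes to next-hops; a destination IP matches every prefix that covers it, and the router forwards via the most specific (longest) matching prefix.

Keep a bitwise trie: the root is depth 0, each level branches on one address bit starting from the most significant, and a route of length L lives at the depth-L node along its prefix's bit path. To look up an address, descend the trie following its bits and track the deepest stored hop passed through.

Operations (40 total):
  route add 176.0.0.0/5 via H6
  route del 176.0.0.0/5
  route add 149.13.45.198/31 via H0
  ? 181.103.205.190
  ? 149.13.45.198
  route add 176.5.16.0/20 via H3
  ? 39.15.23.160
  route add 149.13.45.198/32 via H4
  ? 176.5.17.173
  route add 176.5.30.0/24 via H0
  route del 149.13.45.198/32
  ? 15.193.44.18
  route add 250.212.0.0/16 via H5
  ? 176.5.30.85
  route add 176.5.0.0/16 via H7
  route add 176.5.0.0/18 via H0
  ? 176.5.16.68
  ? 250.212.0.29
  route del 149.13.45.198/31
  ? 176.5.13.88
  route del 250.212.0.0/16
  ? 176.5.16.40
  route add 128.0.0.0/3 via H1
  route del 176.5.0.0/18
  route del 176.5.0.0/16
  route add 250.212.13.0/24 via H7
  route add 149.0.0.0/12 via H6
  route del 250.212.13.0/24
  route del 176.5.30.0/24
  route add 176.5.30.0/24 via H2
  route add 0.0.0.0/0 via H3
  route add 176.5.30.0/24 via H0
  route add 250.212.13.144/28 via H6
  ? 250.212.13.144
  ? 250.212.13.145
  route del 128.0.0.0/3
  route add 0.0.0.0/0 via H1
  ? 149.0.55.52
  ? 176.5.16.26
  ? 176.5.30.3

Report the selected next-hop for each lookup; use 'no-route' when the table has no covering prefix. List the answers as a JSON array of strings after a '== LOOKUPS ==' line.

Apply in order:
  add 176.0.0.0/5 -> H6 at depth 5
  del 176.0.0.0/5 (clear depth 5)
  add 149.13.45.198/31 -> H0 at depth 31
  lookup 181.103.205.190: bits 10110 walk d0:-→d1:-→d2:-→d3:-→d4:-→d5:- -> no-route
  lookup 149.13.45.198: bits 1001010100001101001011011100011 walk d0:-→d1:-→d2:-→d3:-→d4:-→d5:-→d6:-→d7:-→d8:-→d9:-→d10:-→d11:-→d12:-→d13:-→d14:-→d15:-→d16:-→d17:-→d18:-→d19:-→d20:-→d21:-→d22:-→d23:-→d24:-→d25:-→d26:-→d27:-→d28:-→d29:-→d30:-→d31:H0 -> H0
  add 176.5.16.0/20 -> H3 at depth 20
  lookup 39.15.23.160: bits ε walk d0:- -> no-route
  add 149.13.45.198/32 -> H4 at depth 32
  lookup 176.5.17.173: bits 10110000000001010001 walk d0:-→d1:-→d2:-→d3:-→d4:-→d5:-→d6:-→d7:-→d8:-→d9:-→d10:-→d11:-→d12:-→d13:-→d14:-→d15:-→d16:-→d17:-→d18:-→d19:-→d20:H3 -> H3
  add 176.5.30.0/24 -> H0 at depth 24
  del 149.13.45.198/32 (clear depth 32)
  lookup 15.193.44.18: bits ε walk d0:- -> no-route
  add 250.212.0.0/16 -> H5 at depth 16
  lookup 176.5.30.85: bits 101100000000010100011110 walk d0:-→d1:-→d2:-→d3:-→d4:-→d5:-→d6:-→d7:-→d8:-→d9:-→d10:-→d11:-→d12:-→d13:-→d14:-→d15:-→d16:-→d17:-→d18:-→d19:-→d20:H3→d21:-→d22:-→d23:-→d24:H0 -> H0
  add 176.5.0.0/16 -> H7 at depth 16
  add 176.5.0.0/18 -> H0 at depth 18
  lookup 176.5.16.68: bits 10110000000001010001 walk d0:-→d1:-→d2:-→d3:-→d4:-→d5:-→d6:-→d7:-→d8:-→d9:-→d10:-→d11:-→d12:-→d13:-→d14:-→d15:-→d16:H7→d17:-→d18:H0→d19:-→d20:H3 -> H3
  lookup 250.212.0.29: bits 1111101011010100 walk d0:-→d1:-→d2:-→d3:-→d4:-→d5:-→d6:-→d7:-→d8:-→d9:-→d10:-→d11:-→d12:-→d13:-→d14:-→d15:-→d16:H5 -> H5
  del 149.13.45.198/31 (clear depth 31)
  lookup 176.5.13.88: bits 1011000000000101000 walk d0:-→d1:-→d2:-→d3:-→d4:-→d5:-→d6:-→d7:-→d8:-→d9:-→d10:-→d11:-→d12:-→d13:-→d14:-→d15:-→d16:H7→d17:-→d18:H0→d19:- -> H0
  del 250.212.0.0/16 (clear depth 16)
  lookup 176.5.16.40: bits 10110000000001010001 walk d0:-→d1:-→d2:-→d3:-→d4:-→d5:-→d6:-→d7:-→d8:-→d9:-→d10:-→d11:-→d12:-→d13:-→d14:-→d15:-→d16:H7→d17:-→d18:H0→d19:-→d20:H3 -> H3
  add 128.0.0.0/3 -> H1 at depth 3
  del 176.5.0.0/18 (clear depth 18)
  del 176.5.0.0/16 (clear depth 16)
  add 250.212.13.0/24 -> H7 at depth 24
  add 149.0.0.0/12 -> H6 at depth 12
  del 250.212.13.0/24 (clear depth 24)
  del 176.5.30.0/24 (clear depth 24)
  add 176.5.30.0/24 -> H2 at depth 24
  add 0.0.0.0/0 -> H3 at depth 0
  add 176.5.30.0/24 -> H0 at depth 24
  add 250.212.13.144/28 -> H6 at depth 28
  lookup 250.212.13.144: bits 1111101011010100000011011001 walk d0:H3→d1:-→d2:-→d3:-→d4:-→d5:-→d6:-→d7:-→d8:-→d9:-→d10:-→d11:-→d12:-→d13:-→d14:-→d15:-→d16:-→d17:-→d18:-→d19:-→d20:-→d21:-→d22:-→d23:-→d24:-→d25:-→d26:-→d27:-→d28:H6 -> H6
  lookup 250.212.13.145: bits 1111101011010100000011011001 walk d0:H3→d1:-→d2:-→d3:-→d4:-→d5:-→d6:-→d7:-→d8:-→d9:-→d10:-→d11:-→d12:-→d13:-→d14:-→d15:-→d16:-→d17:-→d18:-→d19:-→d20:-→d21:-→d22:-→d23:-→d24:-→d25:-→d26:-→d27:-→d28:H6 -> H6
  del 128.0.0.0/3 (clear depth 3)
  add 0.0.0.0/0 -> H1 at depth 0
  lookup 149.0.55.52: bits 100101010000 walk d0:H1→d1:-→d2:-→d3:-→d4:-→d5:-→d6:-→d7:-→d8:-→d9:-→d10:-→d11:-→d12:H6 -> H6
  lookup 176.5.16.26: bits 10110000000001010001 walk d0:H1→d1:-→d2:-→d3:-→d4:-→d5:-→d6:-→d7:-→d8:-→d9:-→d10:-→d11:-→d12:-→d13:-→d14:-→d15:-→d16:-→d17:-→d18:-→d19:-→d20:H3 -> H3
  lookup 176.5.30.3: bits 101100000000010100011110 walk d0:H1→d1:-→d2:-→d3:-→d4:-→d5:-→d6:-→d7:-→d8:-→d9:-→d10:-→d11:-→d12:-→d13:-→d14:-→d15:-→d16:-→d17:-→d18:-→d19:-→d20:H3→d21:-→d22:-→d23:-→d24:H0 -> H0

== LOOKUPS ==
["no-route","H0","no-route","H3","no-route","H0","H3","H5","H0","H3","H6","H6","H6","H3","H0"]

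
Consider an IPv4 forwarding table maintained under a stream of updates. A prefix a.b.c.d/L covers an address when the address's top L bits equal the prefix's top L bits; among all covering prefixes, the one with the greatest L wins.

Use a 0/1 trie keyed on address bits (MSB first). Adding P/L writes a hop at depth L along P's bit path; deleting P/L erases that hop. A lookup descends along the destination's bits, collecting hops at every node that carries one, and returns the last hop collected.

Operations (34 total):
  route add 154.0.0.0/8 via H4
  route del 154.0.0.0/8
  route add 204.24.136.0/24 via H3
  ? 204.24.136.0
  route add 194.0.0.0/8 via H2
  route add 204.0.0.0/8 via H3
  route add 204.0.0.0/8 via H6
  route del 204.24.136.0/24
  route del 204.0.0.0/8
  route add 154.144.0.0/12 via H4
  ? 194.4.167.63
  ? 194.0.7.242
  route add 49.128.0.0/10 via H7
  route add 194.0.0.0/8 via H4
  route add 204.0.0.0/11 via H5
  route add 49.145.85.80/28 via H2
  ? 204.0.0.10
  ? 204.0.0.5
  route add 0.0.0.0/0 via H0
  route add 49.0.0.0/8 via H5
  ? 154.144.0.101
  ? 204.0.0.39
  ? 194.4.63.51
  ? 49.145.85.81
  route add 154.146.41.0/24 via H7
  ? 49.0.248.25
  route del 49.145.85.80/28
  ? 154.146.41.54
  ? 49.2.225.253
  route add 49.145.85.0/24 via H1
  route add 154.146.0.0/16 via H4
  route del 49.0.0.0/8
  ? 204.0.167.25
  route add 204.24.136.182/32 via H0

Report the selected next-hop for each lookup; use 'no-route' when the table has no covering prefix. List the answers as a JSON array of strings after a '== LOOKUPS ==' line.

Trace:
  + 154.0.0.0/8 (H4) depth=8
  del 154.0.0.0/8 (clear depth 8)
  + 204.24.136.0/24 (H3) depth=24
  Q 204.24.136.0: descend 110011000001100010001000 ; hops seen [H3] ; pick H3
  + 194.0.0.0/8 (H2) depth=8
  + 204.0.0.0/8 (H3) depth=8
  + 204.0.0.0/8 (H6) depth=8
  del 204.24.136.0/24 (clear depth 24)
  del 204.0.0.0/8 (clear depth 8)
  + 154.144.0.0/12 (H4) depth=12
  Q 194.4.167.63: descend 11000010 ; hops seen [H2] ; pick H2
  Q 194.0.7.242: descend 11000010 ; hops seen [H2] ; pick H2
  + 49.128.0.0/10 (H7) depth=10
  + 194.0.0.0/8 (H4) depth=8
  + 204.0.0.0/11 (H5) depth=11
  + 49.145.85.80/28 (H2) depth=28
  Q 204.0.0.10: descend 11001100000 ; hops seen [H5] ; pick H5
  Q 204.0.0.5: descend 11001100000 ; hops seen [H5] ; pick H5
  + 0.0.0.0/0 (H0) depth=0
  + 49.0.0.0/8 (H5) depth=8
  Q 154.144.0.101: descend 100110101001 ; hops seen [H0,H4] ; pick H4
  Q 204.0.0.39: descend 11001100000 ; hops seen [H0,H5] ; pick H5
  Q 194.4.63.51: descend 11000010 ; hops seen [H0,H4] ; pick H4
  Q 49.145.85.81: descend 0011000110010001010101010101 ; hops seen [H0,H5,H7,H2] ; pick H2
  + 154.146.41.0/24 (H7) depth=24
  Q 49.0.248.25: descend 00110001 ; hops seen [H0,H5] ; pick H5
  del 49.145.85.80/28 (clear depth 28)
  Q 154.146.41.54: descend 100110101001001000101001 ; hops seen [H0,H4,H7] ; pick H7
  Q 49.2.225.253: descend 00110001 ; hops seen [H0,H5] ; pick H5
  + 49.145.85.0/24 (H1) depth=24
  + 154.146.0.0/16 (H4) depth=16
  del 49.0.0.0/8 (clear depth 8)
  Q 204.0.167.25: descend 11001100000 ; hops seen [H0,H5] ; pick H5
  + 204.24.136.182/32 (H0) depth=32

== LOOKUPS ==
["H3","H2","H2","H5","H5","H4","H5","H4","H2","H5","H7","H5","H5"]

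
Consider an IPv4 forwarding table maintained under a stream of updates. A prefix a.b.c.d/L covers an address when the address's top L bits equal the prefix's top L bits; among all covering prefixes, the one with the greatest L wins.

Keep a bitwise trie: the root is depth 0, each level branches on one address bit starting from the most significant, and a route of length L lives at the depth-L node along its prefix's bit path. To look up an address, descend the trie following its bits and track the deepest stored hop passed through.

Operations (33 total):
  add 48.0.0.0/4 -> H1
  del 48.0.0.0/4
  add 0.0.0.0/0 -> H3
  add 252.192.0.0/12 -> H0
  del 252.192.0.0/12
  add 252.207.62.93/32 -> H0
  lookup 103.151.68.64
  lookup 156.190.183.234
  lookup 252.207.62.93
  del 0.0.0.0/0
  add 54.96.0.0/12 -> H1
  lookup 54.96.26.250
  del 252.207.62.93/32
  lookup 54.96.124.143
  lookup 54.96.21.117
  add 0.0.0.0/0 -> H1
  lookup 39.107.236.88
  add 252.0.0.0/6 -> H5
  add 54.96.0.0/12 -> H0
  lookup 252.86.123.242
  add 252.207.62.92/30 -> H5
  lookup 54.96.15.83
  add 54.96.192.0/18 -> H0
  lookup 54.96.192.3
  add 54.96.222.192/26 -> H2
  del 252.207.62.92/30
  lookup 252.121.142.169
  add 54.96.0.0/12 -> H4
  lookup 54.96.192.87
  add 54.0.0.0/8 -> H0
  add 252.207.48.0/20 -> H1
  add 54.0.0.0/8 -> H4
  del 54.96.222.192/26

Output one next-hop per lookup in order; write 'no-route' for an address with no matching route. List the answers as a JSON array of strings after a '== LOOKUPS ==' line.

Trace:
  add 48.0.0.0/4 -> H1 at depth 4
  - 48.0.0.0/4 clear@4
  add 0.0.0.0/0 -> H3 at depth 0
  add 252.192.0.0/12 -> H0 at depth 12
  - 252.192.0.0/12 clear@12
  add 252.207.62.93/32 -> H0 at depth 32
  lookup 103.151.68.64: bits 0 walk d0:H3→d1:- -> H3
  lookup 156.190.183.234: bits 1 walk d0:H3→d1:- -> H3
  lookup 252.207.62.93: bits 11111100110011110011111001011101 walk d0:H3→d1:-→d2:-→d3:-→d4:-→d5:-→d6:-→d7:-→d8:-→d9:-→d10:-→d11:-→d12:-→d13:-→d14:-→d15:-→d16:-→d17:-→d18:-→d19:-→d20:-→d21:-→d22:-→d23:-→d24:-→d25:-→d26:-→d27:-→d28:-→d29:-→d30:-→d31:-→d32:H0 -> H0
  - 0.0.0.0/0 clear@0
  add 54.96.0.0/12 -> H1 at depth 12
  lookup 54.96.26.250: bits 001101100110 walk d0:-→d1:-→d2:-→d3:-→d4:-→d5:-→d6:-→d7:-→d8:-→d9:-→d10:-→d11:-→d12:H1 -> H1
  - 252.207.62.93/32 clear@32
  lookup 54.96.124.143: bits 001101100110 walk d0:-→d1:-→d2:-→d3:-→d4:-→d5:-→d6:-→d7:-→d8:-→d9:-→d10:-→d11:-→d12:H1 -> H1
  lookup 54.96.21.117: bits 001101100110 walk d0:-→d1:-→d2:-→d3:-→d4:-→d5:-→d6:-→d7:-→d8:-→d9:-→d10:-→d11:-→d12:H1 -> H1
  add 0.0.0.0/0 -> H1 at depth 0
  lookup 39.107.236.88: bits 001 walk d0:H1→d1:-→d2:-→d3:- -> H1
  add 252.0.0.0/6 -> H5 at depth 6
  add 54.96.0.0/12 -> H0 at depth 12
  lookup 252.86.123.242: bits 11111100 walk d0:H1→d1:-→d2:-→d3:-→d4:-→d5:-→d6:H5→d7:-→d8:- -> H5
  add 252.207.62.92/30 -> H5 at depth 30
  lookup 54.96.15.83: bits 001101100110 walk d0:H1→d1:-→d2:-→d3:-→d4:-→d5:-→d6:-→d7:-→d8:-→d9:-→d10:-→d11:-→d12:H0 -> H0
  add 54.96.192.0/18 -> H0 at depth 18
  lookup 54.96.192.3: bits 001101100110000011 walk d0:H1→d1:-→d2:-→d3:-→d4:-→d5:-→d6:-→d7:-→d8:-→d9:-→d10:-→d11:-→d12:H0→d13:-→d14:-→d15:-→d16:-→d17:-→d18:H0 -> H0
  add 54.96.222.192/26 -> H2 at depth 26
  - 252.207.62.92/30 clear@30
  lookup 252.121.142.169: bits 11111100 walk d0:H1→d1:-→d2:-→d3:-→d4:-→d5:-→d6:H5→d7:-→d8:- -> H5
  add 54.96.0.0/12 -> H4 at depth 12
  lookup 54.96.192.87: bits 0011011001100000110 walk d0:H1→d1:-→d2:-→d3:-→d4:-→d5:-→d6:-→d7:-→d8:-→d9:-→d10:-→d11:-→d12:H4→d13:-→d14:-→d15:-→d16:-→d17:-→d18:H0→d19:- -> H0
  add 54.0.0.0/8 -> H0 at depth 8
  add 252.207.48.0/20 -> H1 at depth 20
  add 54.0.0.0/8 -> H4 at depth 8
  - 54.96.222.192/26 clear@26

== LOOKUPS ==
["H3","H3","H0","H1","H1","H1","H1","H5","H0","H0","H5","H0"]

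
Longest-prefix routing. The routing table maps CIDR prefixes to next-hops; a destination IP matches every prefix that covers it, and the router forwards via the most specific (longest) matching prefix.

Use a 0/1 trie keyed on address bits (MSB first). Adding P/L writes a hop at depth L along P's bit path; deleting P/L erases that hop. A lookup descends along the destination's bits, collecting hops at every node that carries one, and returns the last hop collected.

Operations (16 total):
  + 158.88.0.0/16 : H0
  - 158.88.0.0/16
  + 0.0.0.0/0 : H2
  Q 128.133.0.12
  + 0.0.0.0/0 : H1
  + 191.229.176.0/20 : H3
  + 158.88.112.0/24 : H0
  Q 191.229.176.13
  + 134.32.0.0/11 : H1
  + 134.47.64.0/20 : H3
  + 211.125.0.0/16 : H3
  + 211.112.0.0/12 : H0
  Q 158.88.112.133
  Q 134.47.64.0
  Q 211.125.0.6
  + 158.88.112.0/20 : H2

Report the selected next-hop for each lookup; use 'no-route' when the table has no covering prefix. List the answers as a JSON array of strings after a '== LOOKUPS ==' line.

Trace:
  add 158.88.0.0/16 -> H0 at depth 16
  del 158.88.0.0/16 (clear depth 16)
  add 0.0.0.0/0 -> H2 at depth 0
  ? 128.133.0.12  path d0:H2→d1:-→d2:-→d3:-  best=H2
  add 0.0.0.0/0 -> H1 at depth 0
  add 191.229.176.0/20 -> H3 at depth 20
  add 158.88.112.0/24 -> H0 at depth 24
  ? 191.229.176.13  path d0:H1→d1:-→d2:-→d3:-→d4:-→d5:-→d6:-→d7:-→d8:-→d9:-→d10:-→d11:-→d12:-→d13:-→d14:-→d15:-→d16:-→d17:-→d18:-→d19:-→d20:H3  best=H3
  add 134.32.0.0/11 -> H1 at depth 11
  add 134.47.64.0/20 -> H3 at depth 20
  add 211.125.0.0/16 -> H3 at depth 16
  add 211.112.0.0/12 -> H0 at depth 12
  ? 158.88.112.133  path d0:H1→d1:-→d2:-→d3:-→d4:-→d5:-→d6:-→d7:-→d8:-→d9:-→d10:-→d11:-→d12:-→d13:-→d14:-→d15:-→d16:-→d17:-→d18:-→d19:-→d20:-→d21:-→d22:-→d23:-→d24:H0  best=H0
  ? 134.47.64.0  path d0:H1→d1:-→d2:-→d3:-→d4:-→d5:-→d6:-→d7:-→d8:-→d9:-→d10:-→d11:H1→d12:-→d13:-→d14:-→d15:-→d16:-→d17:-→d18:-→d19:-→d20:H3  best=H3
  ? 211.125.0.6  path d0:H1→d1:-→d2:-→d3:-→d4:-→d5:-→d6:-→d7:-→d8:-→d9:-→d10:-→d11:-→d12:H0→d13:-→d14:-→d15:-→d16:H3  best=H3
  add 158.88.112.0/20 -> H2 at depth 20

== LOOKUPS ==
["H2","H3","H0","H3","H3"]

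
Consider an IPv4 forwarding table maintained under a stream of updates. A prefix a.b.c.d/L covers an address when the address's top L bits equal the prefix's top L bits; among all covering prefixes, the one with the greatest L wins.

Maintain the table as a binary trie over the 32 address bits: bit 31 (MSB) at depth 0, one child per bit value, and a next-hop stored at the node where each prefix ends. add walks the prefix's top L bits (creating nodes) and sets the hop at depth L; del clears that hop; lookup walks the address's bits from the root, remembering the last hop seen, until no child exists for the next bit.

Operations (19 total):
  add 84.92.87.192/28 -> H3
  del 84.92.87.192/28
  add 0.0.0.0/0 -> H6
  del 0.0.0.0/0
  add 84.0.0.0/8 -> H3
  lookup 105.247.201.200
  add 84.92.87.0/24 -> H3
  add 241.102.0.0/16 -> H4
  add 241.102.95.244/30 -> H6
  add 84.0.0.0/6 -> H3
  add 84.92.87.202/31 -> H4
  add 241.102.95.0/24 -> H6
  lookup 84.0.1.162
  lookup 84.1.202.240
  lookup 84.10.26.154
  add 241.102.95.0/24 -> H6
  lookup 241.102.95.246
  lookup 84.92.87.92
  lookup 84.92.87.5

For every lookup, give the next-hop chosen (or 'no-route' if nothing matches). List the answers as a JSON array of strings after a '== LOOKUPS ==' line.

Apply in order:
  add 84.92.87.192/28 -> H3 at depth 28
  - 84.92.87.192/28 clear@28
  add 0.0.0.0/0 -> H6 at depth 0
  - 0.0.0.0/0 clear@0
  add 84.0.0.0/8 -> H3 at depth 8
  ? 105.247.201.200  path d0:-→d1:-→d2:-  best=no-route
  add 84.92.87.0/24 -> H3 at depth 24
  add 241.102.0.0/16 -> H4 at depth 16
  add 241.102.95.244/30 -> H6 at depth 30
  add 84.0.0.0/6 -> H3 at depth 6
  add 84.92.87.202/31 -> H4 at depth 31
  add 241.102.95.0/24 -> H6 at depth 24
  ? 84.0.1.162  path d0:-→d1:-→d2:-→d3:-→d4:-→d5:-→d6:H3→d7:-→d8:H3→d9:-  best=H3
  ? 84.1.202.240  path d0:-→d1:-→d2:-→d3:-→d4:-→d5:-→d6:H3→d7:-→d8:H3→d9:-  best=H3
  ? 84.10.26.154  path d0:-→d1:-→d2:-→d3:-→d4:-→d5:-→d6:H3→d7:-→d8:H3→d9:-  best=H3
  add 241.102.95.0/24 -> H6 at depth 24
  ? 241.102.95.246  path d0:-→d1:-→d2:-→d3:-→d4:-→d5:-→d6:-→d7:-→d8:-→d9:-→d10:-→d11:-→d12:-→d13:-→d14:-→d15:-→d16:H4→d17:-→d18:-→d19:-→d20:-→d21:-→d22:-→d23:-→d24:H6→d25:-→d26:-→d27:-→d28:-→d29:-→d30:H6  best=H6
  ? 84.92.87.92  path d0:-→d1:-→d2:-→d3:-→d4:-→d5:-→d6:H3→d7:-→d8:H3→d9:-→d10:-→d11:-→d12:-→d13:-→d14:-→d15:-→d16:-→d17:-→d18:-→d19:-→d20:-→d21:-→d22:-→d23:-→d24:H3  best=H3
  ? 84.92.87.5  path d0:-→d1:-→d2:-→d3:-→d4:-→d5:-→d6:H3→d7:-→d8:H3→d9:-→d10:-→d11:-→d12:-→d13:-→d14:-→d15:-→d16:-→d17:-→d18:-→d19:-→d20:-→d21:-→d22:-→d23:-→d24:H3  best=H3

== LOOKUPS ==
["no-route","H3","H3","H3","H6","H3","H3"]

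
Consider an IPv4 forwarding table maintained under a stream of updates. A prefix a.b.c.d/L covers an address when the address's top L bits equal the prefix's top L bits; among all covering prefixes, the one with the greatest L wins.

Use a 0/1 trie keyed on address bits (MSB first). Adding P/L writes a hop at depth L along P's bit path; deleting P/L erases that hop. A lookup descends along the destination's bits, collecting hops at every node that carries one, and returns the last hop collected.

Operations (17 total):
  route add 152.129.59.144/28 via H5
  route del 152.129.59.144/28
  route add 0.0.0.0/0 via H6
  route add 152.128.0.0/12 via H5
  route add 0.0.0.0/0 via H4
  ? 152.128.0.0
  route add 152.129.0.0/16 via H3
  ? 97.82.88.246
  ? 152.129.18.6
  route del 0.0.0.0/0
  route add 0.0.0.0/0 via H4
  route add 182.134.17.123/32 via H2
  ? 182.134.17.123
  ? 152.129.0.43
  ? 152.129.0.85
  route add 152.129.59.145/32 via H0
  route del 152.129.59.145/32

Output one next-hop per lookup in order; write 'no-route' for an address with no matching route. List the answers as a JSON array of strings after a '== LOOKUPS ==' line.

Apply in order:
  + 152.129.59.144/28 (H5) depth=28
  del 152.129.59.144/28 (clear depth 28)
  + 0.0.0.0/0 (H6) depth=0
  + 152.128.0.0/12 (H5) depth=12
  + 0.0.0.0/0 (H4) depth=0
  Q 152.128.0.0: descend 100110001000000 ; hops seen [H4,H5] ; pick H5
  + 152.129.0.0/16 (H3) depth=16
  Q 97.82.88.246: descend ε ; hops seen [H4] ; pick H4
  Q 152.129.18.6: descend 100110001000000100 ; hops seen [H4,H5,H3] ; pick H3
  del 0.0.0.0/0 (clear depth 0)
  + 0.0.0.0/0 (H4) depth=0
  + 182.134.17.123/32 (H2) depth=32
  Q 182.134.17.123: descend 10110110100001100001000101111011 ; hops seen [H4,H2] ; pick H2
  Q 152.129.0.43: descend 100110001000000100 ; hops seen [H4,H5,H3] ; pick H3
  Q 152.129.0.85: descend 100110001000000100 ; hops seen [H4,H5,H3] ; pick H3
  + 152.129.59.145/32 (H0) depth=32
  del 152.129.59.145/32 (clear depth 32)

== LOOKUPS ==
["H5","H4","H3","H2","H3","H3"]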